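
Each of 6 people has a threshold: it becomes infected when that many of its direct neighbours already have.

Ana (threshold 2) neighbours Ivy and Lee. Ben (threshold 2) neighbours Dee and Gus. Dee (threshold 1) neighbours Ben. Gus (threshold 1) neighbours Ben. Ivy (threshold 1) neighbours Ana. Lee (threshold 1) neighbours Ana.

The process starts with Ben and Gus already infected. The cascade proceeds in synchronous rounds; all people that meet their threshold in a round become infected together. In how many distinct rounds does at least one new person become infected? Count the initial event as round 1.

Round 1 — Ben, Gus become infected (initial).
Round 2 — checking thresholds:
  Dee: 1 of 1 neighbours ≥ 1, becomes infected.
Round 3 — no new infections; cascade stops.

2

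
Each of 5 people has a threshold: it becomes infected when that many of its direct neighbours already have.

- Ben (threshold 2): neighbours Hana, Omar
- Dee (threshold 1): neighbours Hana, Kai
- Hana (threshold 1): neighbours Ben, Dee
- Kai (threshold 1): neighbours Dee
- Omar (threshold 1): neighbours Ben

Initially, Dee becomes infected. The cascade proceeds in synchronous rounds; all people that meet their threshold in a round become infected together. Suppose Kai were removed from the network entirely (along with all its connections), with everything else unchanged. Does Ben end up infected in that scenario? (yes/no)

no

With Kai removed:
Round 1 — Dee becomes infected (initial).
Round 2 — checking thresholds:
  Hana: 1 of 2 neighbours ≥ 1, becomes infected.
Round 3 — no new infections; cascade stops.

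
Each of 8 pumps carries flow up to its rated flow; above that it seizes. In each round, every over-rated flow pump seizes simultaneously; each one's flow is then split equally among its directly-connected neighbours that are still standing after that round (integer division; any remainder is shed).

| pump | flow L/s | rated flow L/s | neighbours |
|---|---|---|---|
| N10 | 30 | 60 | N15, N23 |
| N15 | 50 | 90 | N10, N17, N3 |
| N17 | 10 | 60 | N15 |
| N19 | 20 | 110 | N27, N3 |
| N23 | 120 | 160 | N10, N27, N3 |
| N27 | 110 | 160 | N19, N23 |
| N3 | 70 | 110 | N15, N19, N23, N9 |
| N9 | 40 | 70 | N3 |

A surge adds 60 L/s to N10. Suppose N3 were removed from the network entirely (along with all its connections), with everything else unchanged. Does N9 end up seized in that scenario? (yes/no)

With N3 removed:
Round 1 — N10 at 90 > 60. N10 seizes.
  N10 sheds 90 L/s to N15, N23: 45 each.
    N15: 50+45 = 95 > 90
    N23: 120+45 = 165 > 160
Round 2 — N15, N23 seize.
  N15 sheds 95 L/s to N17: 95 each.
    N17: 10+95 = 105 > 60
  N23 sheds 165 L/s to N27: 165 each.
    N27: 110+165 = 275 > 160
Round 3 — N17, N27 seize.
  N17 sheds 105 L/s: no online neighbours, lost.
  N27 sheds 275 L/s to N19: 275 each.
    N19: 20+275 = 295 > 110
Round 4 — N19 seizes.
  N19 sheds 295 L/s: no online neighbours, lost.
No further seizures.

no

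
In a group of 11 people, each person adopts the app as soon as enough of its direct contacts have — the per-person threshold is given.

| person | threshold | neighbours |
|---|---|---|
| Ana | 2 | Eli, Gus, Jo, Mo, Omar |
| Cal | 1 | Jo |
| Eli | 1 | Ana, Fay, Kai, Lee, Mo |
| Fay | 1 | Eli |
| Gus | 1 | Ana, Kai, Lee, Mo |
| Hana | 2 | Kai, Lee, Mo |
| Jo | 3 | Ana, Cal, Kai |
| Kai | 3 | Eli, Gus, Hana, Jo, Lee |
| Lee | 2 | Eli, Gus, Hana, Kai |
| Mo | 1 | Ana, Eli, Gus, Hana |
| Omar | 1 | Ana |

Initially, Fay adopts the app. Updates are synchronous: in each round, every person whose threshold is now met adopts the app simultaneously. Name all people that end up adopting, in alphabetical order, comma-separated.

Ana, Eli, Fay, Gus, Hana, Kai, Lee, Mo, Omar

Round 1 — Fay adopts the app (initial).
Round 2 — checking thresholds:
  Eli: 1 of 5 neighbours ≥ 1, adopts the app.
Round 3 — checking thresholds:
  Ana: 1 of 5 neighbours < 2, not yet.
  Kai: 1 of 5 neighbours < 3, not yet.
  Lee: 1 of 4 neighbours < 2, not yet.
  Mo: 1 of 4 neighbours ≥ 1, adopts the app.
Round 4 — checking thresholds:
  Ana: 2 of 5 neighbours ≥ 2, adopts the app.
  Gus: 1 of 4 neighbours ≥ 1, adopts the app.
  Hana: 1 of 3 neighbours < 2, not yet.
  Kai: 1 of 5 neighbours < 3, not yet.
  Lee: 1 of 4 neighbours < 2, not yet.
Round 5 — checking thresholds:
  Hana: 1 of 3 neighbours < 2, not yet.
  Jo: 1 of 3 neighbours < 3, not yet.
  Kai: 2 of 5 neighbours < 3, not yet.
  Lee: 2 of 4 neighbours ≥ 2, adopts the app.
  Omar: 1 of 1 neighbours ≥ 1, adopts the app.
Round 6 — checking thresholds:
  Hana: 2 of 3 neighbours ≥ 2, adopts the app.
  Jo: 1 of 3 neighbours < 3, not yet.
  Kai: 3 of 5 neighbours ≥ 3, adopts the app.
Round 7 — no new adoptions; cascade stops.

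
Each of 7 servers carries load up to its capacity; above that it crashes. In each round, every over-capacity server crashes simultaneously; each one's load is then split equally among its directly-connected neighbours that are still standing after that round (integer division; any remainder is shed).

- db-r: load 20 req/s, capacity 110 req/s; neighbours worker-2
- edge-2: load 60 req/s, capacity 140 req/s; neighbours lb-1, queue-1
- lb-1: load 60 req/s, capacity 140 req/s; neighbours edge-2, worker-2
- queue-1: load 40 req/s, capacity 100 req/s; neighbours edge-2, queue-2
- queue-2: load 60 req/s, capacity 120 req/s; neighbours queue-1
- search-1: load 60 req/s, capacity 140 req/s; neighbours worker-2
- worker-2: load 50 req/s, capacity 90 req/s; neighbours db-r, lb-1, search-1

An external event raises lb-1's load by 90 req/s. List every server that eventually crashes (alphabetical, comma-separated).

lb-1, worker-2

Round 1 — lb-1 at 150 > 140. lb-1 crashes.
  lb-1 sheds 150 req/s to edge-2, worker-2: 75 each.
    edge-2: 60+75 = 135 ≤ 140
    worker-2: 50+75 = 125 > 90
Round 2 — worker-2 crashes.
  worker-2 sheds 125 req/s to db-r, search-1: 62 each (1 lost).
    db-r: 20+62 = 82 ≤ 110
    search-1: 60+62 = 122 ≤ 140
No further crashes.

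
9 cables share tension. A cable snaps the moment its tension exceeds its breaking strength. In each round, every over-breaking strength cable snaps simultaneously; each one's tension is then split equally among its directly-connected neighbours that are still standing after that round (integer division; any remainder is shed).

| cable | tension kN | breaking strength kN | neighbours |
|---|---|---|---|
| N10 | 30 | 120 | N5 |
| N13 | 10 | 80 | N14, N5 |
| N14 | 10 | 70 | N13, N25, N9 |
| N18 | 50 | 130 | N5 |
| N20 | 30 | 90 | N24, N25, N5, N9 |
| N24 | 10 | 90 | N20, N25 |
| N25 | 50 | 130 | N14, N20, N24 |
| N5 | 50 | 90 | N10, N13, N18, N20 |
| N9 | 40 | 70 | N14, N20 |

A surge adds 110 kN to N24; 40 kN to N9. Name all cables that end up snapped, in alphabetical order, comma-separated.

N13, N14, N20, N24, N25, N5, N9

Round 1 — N24 at 120 > 90; N9 at 80 > 70. N24, N9 snap.
  N24 sheds 120 kN to N20, N25: 60 each.
    N20: 30+60 = 90 ≤ 90
    N25: 50+60 = 110 ≤ 130
  N9 sheds 80 kN to N14, N20: 40 each.
    N14: 10+40 = 50 ≤ 70
    N20: 90+40 = 130 > 90
Round 2 — N20 snaps.
  N20 sheds 130 kN to N25, N5: 65 each.
    N25: 110+65 = 175 > 130
    N5: 50+65 = 115 > 90
Round 3 — N25, N5 snap.
  N25 sheds 175 kN to N14: 175 each.
    N14: 50+175 = 225 > 70
  N5 sheds 115 kN to N10, N13, N18: 38 each (1 lost).
    N10: 30+38 = 68 ≤ 120
    N13: 10+38 = 48 ≤ 80
    N18: 50+38 = 88 ≤ 130
Round 4 — N14 snaps.
  N14 sheds 225 kN to N13: 225 each.
    N13: 48+225 = 273 > 80
Round 5 — N13 snaps.
  N13 sheds 273 kN: no online neighbours, lost.
No further breaks.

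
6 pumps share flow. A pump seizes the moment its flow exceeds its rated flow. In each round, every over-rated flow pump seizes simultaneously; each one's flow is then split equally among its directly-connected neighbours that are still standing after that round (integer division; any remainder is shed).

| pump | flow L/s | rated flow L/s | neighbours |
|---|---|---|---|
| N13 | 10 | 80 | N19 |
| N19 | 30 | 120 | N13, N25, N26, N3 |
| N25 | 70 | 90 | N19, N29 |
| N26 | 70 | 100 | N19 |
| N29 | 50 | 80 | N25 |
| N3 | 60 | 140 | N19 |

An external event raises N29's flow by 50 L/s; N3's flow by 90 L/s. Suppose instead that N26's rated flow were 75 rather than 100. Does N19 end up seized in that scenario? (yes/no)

With N26's rated flow at 75:
Round 1 — N29 at 100 > 80; N3 at 150 > 140. N29, N3 seize.
  N29 sheds 100 L/s to N25: 100 each.
    N25: 70+100 = 170 > 90
  N3 sheds 150 L/s to N19: 150 each.
    N19: 30+150 = 180 > 120
Round 2 — N19, N25 seize.
  N19 sheds 180 L/s to N13, N26: 90 each.
    N13: 10+90 = 100 > 80
    N26: 70+90 = 160 > 75
  N25 sheds 170 L/s: no online neighbours, lost.
Round 3 — N13, N26 seize.
  N13 sheds 100 L/s: no online neighbours, lost.
  N26 sheds 160 L/s: no online neighbours, lost.
No further seizures.

yes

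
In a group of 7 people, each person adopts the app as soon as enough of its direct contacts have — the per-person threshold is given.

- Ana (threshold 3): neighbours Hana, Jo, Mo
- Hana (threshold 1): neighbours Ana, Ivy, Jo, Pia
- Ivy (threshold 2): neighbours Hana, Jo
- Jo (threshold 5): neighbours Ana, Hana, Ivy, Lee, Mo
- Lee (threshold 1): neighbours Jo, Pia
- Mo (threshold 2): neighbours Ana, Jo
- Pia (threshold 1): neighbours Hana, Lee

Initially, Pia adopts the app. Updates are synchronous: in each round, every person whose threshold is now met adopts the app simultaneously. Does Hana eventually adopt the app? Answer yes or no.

Round 1 — Pia adopts the app (initial).
Round 2 — checking thresholds:
  Hana: 1 of 4 neighbours ≥ 1, adopts the app.
  Lee: 1 of 2 neighbours ≥ 1, adopts the app.
Round 3 — no new adoptions; cascade stops.

yes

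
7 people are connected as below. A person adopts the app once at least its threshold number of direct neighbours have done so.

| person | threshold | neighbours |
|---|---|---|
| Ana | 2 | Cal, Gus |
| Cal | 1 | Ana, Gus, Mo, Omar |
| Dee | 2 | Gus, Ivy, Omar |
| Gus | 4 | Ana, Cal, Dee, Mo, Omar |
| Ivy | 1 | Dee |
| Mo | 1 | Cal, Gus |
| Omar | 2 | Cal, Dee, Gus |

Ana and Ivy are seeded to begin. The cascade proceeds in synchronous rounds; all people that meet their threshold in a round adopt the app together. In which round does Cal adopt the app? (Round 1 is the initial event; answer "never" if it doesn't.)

2

Round 1 — Ana, Ivy adopt the app (initial).
Round 2 — checking thresholds:
  Cal: 1 of 4 neighbours ≥ 1, adopts the app.
  Dee: 1 of 3 neighbours < 2, not yet.
  Gus: 1 of 5 neighbours < 4, not yet.
Round 3 — checking thresholds:
  Dee: 1 of 3 neighbours < 2, not yet.
  Gus: 2 of 5 neighbours < 4, not yet.
  Mo: 1 of 2 neighbours ≥ 1, adopts the app.
  Omar: 1 of 3 neighbours < 2, not yet.
Round 4 — no new adoptions; cascade stops.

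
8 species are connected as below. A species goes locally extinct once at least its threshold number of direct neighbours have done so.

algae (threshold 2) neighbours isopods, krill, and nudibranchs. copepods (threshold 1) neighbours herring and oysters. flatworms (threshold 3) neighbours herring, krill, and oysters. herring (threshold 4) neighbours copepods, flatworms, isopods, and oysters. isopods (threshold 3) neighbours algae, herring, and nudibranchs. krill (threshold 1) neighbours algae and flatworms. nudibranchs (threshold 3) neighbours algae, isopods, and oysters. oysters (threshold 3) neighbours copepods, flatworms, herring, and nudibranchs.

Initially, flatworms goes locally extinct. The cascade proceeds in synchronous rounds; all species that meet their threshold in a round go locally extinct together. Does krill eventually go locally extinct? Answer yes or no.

yes

Round 1 — flatworms goes locally extinct (initial).
Round 2 — checking thresholds:
  herring: 1 of 4 neighbours < 4, not yet.
  krill: 1 of 2 neighbours ≥ 1, goes locally extinct.
  oysters: 1 of 4 neighbours < 3, not yet.
Round 3 — no new extinctions; cascade stops.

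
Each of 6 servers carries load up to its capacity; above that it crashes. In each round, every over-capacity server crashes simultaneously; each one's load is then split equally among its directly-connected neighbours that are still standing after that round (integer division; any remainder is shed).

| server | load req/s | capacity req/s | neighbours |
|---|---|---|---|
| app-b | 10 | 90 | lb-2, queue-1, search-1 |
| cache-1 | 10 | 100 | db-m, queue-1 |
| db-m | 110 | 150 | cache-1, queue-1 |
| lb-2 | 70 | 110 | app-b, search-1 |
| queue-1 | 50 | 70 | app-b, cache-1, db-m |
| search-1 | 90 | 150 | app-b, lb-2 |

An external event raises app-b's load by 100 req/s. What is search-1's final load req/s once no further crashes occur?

126

Round 1 — app-b at 110 > 90. app-b crashes.
  app-b sheds 110 req/s to lb-2, queue-1, search-1: 36 each (2 lost).
    lb-2: 70+36 = 106 ≤ 110
    queue-1: 50+36 = 86 > 70
    search-1: 90+36 = 126 ≤ 150
Round 2 — queue-1 crashes.
  queue-1 sheds 86 req/s to cache-1, db-m: 43 each.
    cache-1: 10+43 = 53 ≤ 100
    db-m: 110+43 = 153 > 150
Round 3 — db-m crashes.
  db-m sheds 153 req/s to cache-1: 153 each.
    cache-1: 53+153 = 206 > 100
Round 4 — cache-1 crashes.
  cache-1 sheds 206 req/s: no online neighbours, lost.
No further crashes.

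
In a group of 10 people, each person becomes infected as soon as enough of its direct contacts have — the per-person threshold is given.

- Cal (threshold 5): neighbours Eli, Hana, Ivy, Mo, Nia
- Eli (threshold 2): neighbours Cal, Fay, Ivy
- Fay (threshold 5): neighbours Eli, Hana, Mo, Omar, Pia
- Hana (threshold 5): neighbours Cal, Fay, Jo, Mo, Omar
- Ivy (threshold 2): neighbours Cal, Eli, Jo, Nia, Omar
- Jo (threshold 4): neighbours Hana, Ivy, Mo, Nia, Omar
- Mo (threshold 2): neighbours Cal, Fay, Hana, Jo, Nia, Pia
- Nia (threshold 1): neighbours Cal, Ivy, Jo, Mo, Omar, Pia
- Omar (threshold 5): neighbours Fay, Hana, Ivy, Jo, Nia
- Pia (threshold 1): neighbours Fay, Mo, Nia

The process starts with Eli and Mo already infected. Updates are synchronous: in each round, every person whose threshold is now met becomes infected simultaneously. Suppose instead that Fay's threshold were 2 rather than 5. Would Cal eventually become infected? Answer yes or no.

With Fay's threshold at 2:
Round 1 — Eli, Mo become infected (initial).
Round 2 — checking thresholds:
  Cal: 2 of 5 neighbours < 5, holds.
  Fay: 2 of 5 neighbours ≥ 2, becomes infected.
  Hana: 1 of 5 neighbours < 5, holds.
  Ivy: 1 of 5 neighbours < 2, holds.
  Jo: 1 of 5 neighbours < 4, holds.
  Nia: 1 of 6 neighbours ≥ 1, becomes infected.
  Pia: 1 of 3 neighbours ≥ 1, becomes infected.
Round 3 — checking thresholds:
  Cal: 3 of 5 neighbours < 5, holds.
  Hana: 2 of 5 neighbours < 5, holds.
  Ivy: 2 of 5 neighbours ≥ 2, becomes infected.
  Jo: 2 of 5 neighbours < 4, holds.
  Omar: 2 of 5 neighbours < 5, holds.
Round 4 — no new infections; cascade stops.

no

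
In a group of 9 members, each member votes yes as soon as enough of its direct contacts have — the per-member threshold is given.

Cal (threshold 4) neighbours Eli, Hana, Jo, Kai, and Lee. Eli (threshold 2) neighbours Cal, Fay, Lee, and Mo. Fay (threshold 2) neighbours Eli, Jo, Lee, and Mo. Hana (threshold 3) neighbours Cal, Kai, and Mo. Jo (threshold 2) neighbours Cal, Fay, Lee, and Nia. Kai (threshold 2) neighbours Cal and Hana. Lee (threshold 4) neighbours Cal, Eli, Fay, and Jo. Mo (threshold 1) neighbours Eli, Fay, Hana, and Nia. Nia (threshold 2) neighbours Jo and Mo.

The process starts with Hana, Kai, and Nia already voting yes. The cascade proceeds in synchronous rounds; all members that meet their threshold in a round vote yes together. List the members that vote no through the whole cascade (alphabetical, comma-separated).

Round 1 — Hana, Kai, Nia vote yes (initial).
Round 2 — checking thresholds:
  Cal: 2 of 5 neighbours < 4, below threshold.
  Jo: 1 of 4 neighbours < 2, below threshold.
  Mo: 2 of 4 neighbours ≥ 1, votes yes.
Round 3 — no new yes votes; cascade stops.

Cal, Eli, Fay, Jo, Lee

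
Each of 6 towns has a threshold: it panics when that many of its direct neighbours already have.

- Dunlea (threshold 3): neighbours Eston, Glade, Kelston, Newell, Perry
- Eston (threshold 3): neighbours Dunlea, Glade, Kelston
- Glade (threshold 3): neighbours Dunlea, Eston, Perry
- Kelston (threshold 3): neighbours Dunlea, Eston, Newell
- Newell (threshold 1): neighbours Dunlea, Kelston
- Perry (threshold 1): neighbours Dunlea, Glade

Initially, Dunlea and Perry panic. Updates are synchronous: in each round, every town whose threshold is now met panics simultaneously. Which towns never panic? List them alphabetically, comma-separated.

Eston, Glade, Kelston

Round 1 — Dunlea, Perry panic (initial).
Round 2 — checking thresholds:
  Eston: 1 of 3 neighbours < 3, not yet.
  Glade: 2 of 3 neighbours < 3, not yet.
  Kelston: 1 of 3 neighbours < 3, not yet.
  Newell: 1 of 2 neighbours ≥ 1, panics.
Round 3 — no new panics; cascade stops.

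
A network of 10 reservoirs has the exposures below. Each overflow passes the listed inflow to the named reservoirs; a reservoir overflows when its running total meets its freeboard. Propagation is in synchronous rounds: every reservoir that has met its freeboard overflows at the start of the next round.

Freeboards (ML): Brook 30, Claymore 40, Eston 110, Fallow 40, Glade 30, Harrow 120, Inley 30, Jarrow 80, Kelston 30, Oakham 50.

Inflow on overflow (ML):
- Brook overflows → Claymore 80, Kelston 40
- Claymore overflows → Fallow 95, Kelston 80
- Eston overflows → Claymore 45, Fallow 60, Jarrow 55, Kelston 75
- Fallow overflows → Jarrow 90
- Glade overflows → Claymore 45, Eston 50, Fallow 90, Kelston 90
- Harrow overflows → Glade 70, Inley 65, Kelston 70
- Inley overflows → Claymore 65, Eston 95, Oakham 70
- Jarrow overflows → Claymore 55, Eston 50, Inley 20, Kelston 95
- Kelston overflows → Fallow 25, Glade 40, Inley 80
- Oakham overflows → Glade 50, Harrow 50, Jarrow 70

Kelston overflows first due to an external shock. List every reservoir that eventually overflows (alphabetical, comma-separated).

Claymore, Eston, Fallow, Glade, Inley, Jarrow, Kelston, Oakham

Round 1 — Kelston overflows (initial).
  Fallow: +25 → 25 < 40
  Glade: +40 → 40 ≥ 30
  Inley: +80 → 80 ≥ 30
Round 2 — Glade, Inley overflow.
  Claymore: +45+65 → 110 ≥ 40
  Eston: +50+95 → 145 ≥ 110
  Fallow: +90 → 115 ≥ 40
  Oakham: +70 → 70 ≥ 50
Round 3 — Claymore, Eston, Fallow, Oakham overflow.
  Harrow: +50 → 50 < 120
  Jarrow: +55+90+70 → 215 ≥ 80
Round 4 — Jarrow overflows.
No further overflows.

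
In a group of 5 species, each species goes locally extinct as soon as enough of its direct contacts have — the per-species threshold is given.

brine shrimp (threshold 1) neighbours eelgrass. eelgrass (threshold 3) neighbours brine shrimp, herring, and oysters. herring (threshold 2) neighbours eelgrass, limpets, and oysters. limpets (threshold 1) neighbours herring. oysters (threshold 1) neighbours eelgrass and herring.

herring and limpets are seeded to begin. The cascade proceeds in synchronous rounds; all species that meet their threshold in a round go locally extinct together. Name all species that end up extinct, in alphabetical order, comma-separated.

Round 1 — herring, limpets go locally extinct (initial).
Round 2 — checking thresholds:
  eelgrass: 1 of 3 neighbours < 3, not yet.
  oysters: 1 of 2 neighbours ≥ 1, goes locally extinct.
Round 3 — no new extinctions; cascade stops.

herring, limpets, oysters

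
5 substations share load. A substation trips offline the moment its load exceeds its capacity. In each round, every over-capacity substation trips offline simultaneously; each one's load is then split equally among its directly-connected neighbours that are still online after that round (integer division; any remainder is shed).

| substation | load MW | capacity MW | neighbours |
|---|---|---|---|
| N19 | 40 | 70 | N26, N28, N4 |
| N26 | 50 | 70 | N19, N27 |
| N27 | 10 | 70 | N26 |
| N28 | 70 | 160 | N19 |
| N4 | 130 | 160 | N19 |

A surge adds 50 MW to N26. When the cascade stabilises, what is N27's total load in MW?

Round 1 — N26 at 100 > 70. N26 trips offline.
  N26 sheds 100 MW to N19, N27: 50 each.
    N19: 40+50 = 90 > 70
    N27: 10+50 = 60 ≤ 70
Round 2 — N19 trips offline.
  N19 sheds 90 MW to N28, N4: 45 each.
    N28: 70+45 = 115 ≤ 160
    N4: 130+45 = 175 > 160
Round 3 — N4 trips offline.
  N4 sheds 175 MW: no online neighbours, lost.
No further trips.

60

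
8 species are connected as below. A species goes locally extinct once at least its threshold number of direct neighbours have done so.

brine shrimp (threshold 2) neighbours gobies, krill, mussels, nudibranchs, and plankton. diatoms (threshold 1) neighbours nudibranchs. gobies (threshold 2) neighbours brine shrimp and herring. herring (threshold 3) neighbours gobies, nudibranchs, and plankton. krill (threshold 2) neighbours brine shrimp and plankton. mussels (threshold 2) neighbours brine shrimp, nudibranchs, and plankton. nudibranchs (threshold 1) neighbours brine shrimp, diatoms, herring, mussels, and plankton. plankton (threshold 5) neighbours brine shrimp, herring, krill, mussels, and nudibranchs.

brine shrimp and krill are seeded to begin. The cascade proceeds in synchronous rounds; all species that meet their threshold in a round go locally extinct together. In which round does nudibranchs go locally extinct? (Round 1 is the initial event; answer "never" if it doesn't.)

2

Round 1 — brine shrimp, krill go locally extinct (initial).
Round 2 — checking thresholds:
  gobies: 1 of 2 neighbours < 2, not yet.
  mussels: 1 of 3 neighbours < 2, not yet.
  nudibranchs: 1 of 5 neighbours ≥ 1, goes locally extinct.
  plankton: 2 of 5 neighbours < 5, not yet.
Round 3 — checking thresholds:
  diatoms: 1 of 1 neighbours ≥ 1, goes locally extinct.
  gobies: 1 of 2 neighbours < 2, not yet.
  herring: 1 of 3 neighbours < 3, not yet.
  mussels: 2 of 3 neighbours ≥ 2, goes locally extinct.
  plankton: 3 of 5 neighbours < 5, not yet.
Round 4 — no new extinctions; cascade stops.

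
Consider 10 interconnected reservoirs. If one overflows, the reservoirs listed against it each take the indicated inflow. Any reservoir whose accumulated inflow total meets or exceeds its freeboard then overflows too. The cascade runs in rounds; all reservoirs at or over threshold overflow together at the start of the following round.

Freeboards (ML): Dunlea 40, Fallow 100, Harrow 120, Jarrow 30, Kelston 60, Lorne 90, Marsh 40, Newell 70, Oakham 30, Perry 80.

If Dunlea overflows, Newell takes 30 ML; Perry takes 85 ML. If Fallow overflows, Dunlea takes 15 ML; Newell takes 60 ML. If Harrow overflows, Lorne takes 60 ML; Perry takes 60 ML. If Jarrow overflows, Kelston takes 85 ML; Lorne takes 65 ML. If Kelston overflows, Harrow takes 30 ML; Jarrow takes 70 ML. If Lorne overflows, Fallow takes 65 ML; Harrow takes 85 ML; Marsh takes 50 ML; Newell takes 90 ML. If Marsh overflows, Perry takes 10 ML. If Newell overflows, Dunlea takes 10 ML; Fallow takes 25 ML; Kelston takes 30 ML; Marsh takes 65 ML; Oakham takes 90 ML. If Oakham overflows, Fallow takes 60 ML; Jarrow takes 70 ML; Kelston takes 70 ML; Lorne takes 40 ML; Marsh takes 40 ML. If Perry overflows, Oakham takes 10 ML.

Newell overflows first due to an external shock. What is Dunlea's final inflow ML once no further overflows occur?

Round 1 — Newell overflows (initial).
  Dunlea: +10 → 10 < 40
  Fallow: +25 → 25 < 100
  Kelston: +30 → 30 < 60
  Marsh: +65 → 65 ≥ 40
  Oakham: +90 → 90 ≥ 30
Round 2 — Marsh, Oakham overflow.
  Fallow: +60 → 85 < 100
  Jarrow: +70 → 70 ≥ 30
  Kelston: +70 → 100 ≥ 60
  Lorne: +40 → 40 < 90
  Perry: +10 → 10 < 80
Round 3 — Jarrow, Kelston overflow.
  Harrow: +30 → 30 < 120
  Lorne: +65 → 105 ≥ 90
Round 4 — Lorne overflows.
  Fallow: +65 → 150 ≥ 100
  Harrow: +85 → 115 < 120
Round 5 — Fallow overflows.
  Dunlea: +15 → 25 < 40
No further overflows.

25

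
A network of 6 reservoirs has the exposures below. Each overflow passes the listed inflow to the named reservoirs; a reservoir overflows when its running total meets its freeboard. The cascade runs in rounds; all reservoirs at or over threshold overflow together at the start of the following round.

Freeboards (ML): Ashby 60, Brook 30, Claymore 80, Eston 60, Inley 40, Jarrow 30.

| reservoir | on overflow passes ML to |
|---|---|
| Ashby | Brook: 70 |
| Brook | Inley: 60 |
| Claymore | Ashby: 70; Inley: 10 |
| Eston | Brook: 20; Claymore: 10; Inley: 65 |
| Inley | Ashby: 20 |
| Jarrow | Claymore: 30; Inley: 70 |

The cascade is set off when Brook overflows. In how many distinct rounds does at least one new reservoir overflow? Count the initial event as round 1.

Round 1 — Brook overflows (initial).
  Inley: +60 → 60 ≥ 40
Round 2 — Inley overflows.
  Ashby: +20 → 20 < 60
No further overflows.

2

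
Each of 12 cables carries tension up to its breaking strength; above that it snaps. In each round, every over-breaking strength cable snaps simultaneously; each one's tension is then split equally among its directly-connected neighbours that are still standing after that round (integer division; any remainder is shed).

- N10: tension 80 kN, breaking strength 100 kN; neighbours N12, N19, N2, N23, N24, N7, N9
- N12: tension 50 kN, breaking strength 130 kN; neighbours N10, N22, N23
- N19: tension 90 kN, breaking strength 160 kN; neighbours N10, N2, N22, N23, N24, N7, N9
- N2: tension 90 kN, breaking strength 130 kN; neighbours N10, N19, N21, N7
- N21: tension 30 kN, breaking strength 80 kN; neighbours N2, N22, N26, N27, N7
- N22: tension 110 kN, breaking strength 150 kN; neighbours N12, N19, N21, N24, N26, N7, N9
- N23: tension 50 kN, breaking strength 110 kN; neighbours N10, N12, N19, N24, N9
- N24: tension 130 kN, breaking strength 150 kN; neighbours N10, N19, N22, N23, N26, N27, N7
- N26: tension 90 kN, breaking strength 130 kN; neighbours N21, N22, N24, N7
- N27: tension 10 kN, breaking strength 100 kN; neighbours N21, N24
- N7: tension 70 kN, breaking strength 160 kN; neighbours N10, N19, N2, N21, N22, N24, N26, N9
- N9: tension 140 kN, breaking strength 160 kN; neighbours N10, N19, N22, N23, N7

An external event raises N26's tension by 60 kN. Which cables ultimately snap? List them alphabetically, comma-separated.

N10, N12, N19, N2, N21, N22, N23, N24, N26, N7, N9

Round 1 — N26 at 150 > 130. N26 snaps.
  N26 sheds 150 kN to N21, N22, N24, N7: 37 each (2 lost).
    N21: 30+37 = 67 ≤ 80
    N22: 110+37 = 147 ≤ 150
    N24: 130+37 = 167 > 150
    N7: 70+37 = 107 ≤ 160
Round 2 — N24 snaps.
  N24 sheds 167 kN to N10, N19, N22, N23, N27, N7: 27 each (5 lost).
    N10: 80+27 = 107 > 100
    N19: 90+27 = 117 ≤ 160
    N22: 147+27 = 174 > 150
    N23: 50+27 = 77 ≤ 110
    N27: 10+27 = 37 ≤ 100
    N7: 107+27 = 134 ≤ 160
Round 3 — N10, N22 snap.
  N10 sheds 107 kN to N12, N19, N2, N23, N7, N9: 17 each (5 lost).
    N12: 50+17 = 67 ≤ 130
    N19: 117+17 = 134 ≤ 160
    N2: 90+17 = 107 ≤ 130
    N23: 77+17 = 94 ≤ 110
    N7: 134+17 = 151 ≤ 160
    N9: 140+17 = 157 ≤ 160
  N22 sheds 174 kN to N12, N19, N21, N7, N9: 34 each (4 lost).
    N12: 67+34 = 101 ≤ 130
    N19: 134+34 = 168 > 160
    N21: 67+34 = 101 > 80
    N7: 151+34 = 185 > 160
    N9: 157+34 = 191 > 160
Round 4 — N19, N21, N7, N9 snap.
  N19 sheds 168 kN to N2, N23: 84 each.
    N2: 107+84 = 191 > 130
    N23: 94+84 = 178 > 110
  N21 sheds 101 kN to N2, N27: 50 each (1 lost).
    N2: 191+50 = 241 > 130
    N27: 37+50 = 87 ≤ 100
  N7 sheds 185 kN to N2: 185 each.
    N2: 241+185 = 426 > 130
  N9 sheds 191 kN to N23: 191 each.
    N23: 178+191 = 369 > 110
Round 5 — N2, N23 snap.
  N2 sheds 426 kN: no online neighbours, lost.
  N23 sheds 369 kN to N12: 369 each.
    N12: 101+369 = 470 > 130
Round 6 — N12 snaps.
  N12 sheds 470 kN: no online neighbours, lost.
No further breaks.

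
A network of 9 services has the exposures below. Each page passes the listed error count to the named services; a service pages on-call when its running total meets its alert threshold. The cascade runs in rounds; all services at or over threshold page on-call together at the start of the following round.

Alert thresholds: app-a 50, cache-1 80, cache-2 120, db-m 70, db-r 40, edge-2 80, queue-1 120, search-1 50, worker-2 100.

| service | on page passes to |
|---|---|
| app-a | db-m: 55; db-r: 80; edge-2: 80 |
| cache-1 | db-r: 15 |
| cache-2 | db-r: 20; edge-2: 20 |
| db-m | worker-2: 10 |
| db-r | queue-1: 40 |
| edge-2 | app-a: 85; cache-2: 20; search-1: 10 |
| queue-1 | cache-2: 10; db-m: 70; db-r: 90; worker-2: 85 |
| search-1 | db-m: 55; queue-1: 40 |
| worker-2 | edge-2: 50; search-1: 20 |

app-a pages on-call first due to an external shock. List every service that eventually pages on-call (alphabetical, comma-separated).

Round 1 — app-a pages on-call (initial).
  db-m: +55 → 55 < 70
  db-r: +80 → 80 ≥ 40
  edge-2: +80 → 80 ≥ 80
Round 2 — db-r, edge-2 page on-call.
  cache-2: +20 → 20 < 120
  queue-1: +40 → 40 < 120
  search-1: +10 → 10 < 50
No further pages.

app-a, db-r, edge-2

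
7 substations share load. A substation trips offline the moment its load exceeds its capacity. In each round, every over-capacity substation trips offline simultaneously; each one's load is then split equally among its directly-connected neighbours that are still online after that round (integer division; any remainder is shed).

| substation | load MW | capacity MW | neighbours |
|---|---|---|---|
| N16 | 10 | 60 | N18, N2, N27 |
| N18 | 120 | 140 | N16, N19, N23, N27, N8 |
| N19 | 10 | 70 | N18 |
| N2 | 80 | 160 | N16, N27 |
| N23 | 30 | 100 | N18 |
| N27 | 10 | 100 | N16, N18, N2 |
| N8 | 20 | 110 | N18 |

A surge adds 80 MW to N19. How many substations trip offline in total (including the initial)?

Round 1 — N19 at 90 > 70. N19 trips offline.
  N19 sheds 90 MW to N18: 90 each.
    N18: 120+90 = 210 > 140
Round 2 — N18 trips offline.
  N18 sheds 210 MW to N16, N23, N27, N8: 52 each (2 lost).
    N16: 10+52 = 62 > 60
    N23: 30+52 = 82 ≤ 100
    N27: 10+52 = 62 ≤ 100
    N8: 20+52 = 72 ≤ 110
Round 3 — N16 trips offline.
  N16 sheds 62 MW to N2, N27: 31 each.
    N2: 80+31 = 111 ≤ 160
    N27: 62+31 = 93 ≤ 100
No further trips.

3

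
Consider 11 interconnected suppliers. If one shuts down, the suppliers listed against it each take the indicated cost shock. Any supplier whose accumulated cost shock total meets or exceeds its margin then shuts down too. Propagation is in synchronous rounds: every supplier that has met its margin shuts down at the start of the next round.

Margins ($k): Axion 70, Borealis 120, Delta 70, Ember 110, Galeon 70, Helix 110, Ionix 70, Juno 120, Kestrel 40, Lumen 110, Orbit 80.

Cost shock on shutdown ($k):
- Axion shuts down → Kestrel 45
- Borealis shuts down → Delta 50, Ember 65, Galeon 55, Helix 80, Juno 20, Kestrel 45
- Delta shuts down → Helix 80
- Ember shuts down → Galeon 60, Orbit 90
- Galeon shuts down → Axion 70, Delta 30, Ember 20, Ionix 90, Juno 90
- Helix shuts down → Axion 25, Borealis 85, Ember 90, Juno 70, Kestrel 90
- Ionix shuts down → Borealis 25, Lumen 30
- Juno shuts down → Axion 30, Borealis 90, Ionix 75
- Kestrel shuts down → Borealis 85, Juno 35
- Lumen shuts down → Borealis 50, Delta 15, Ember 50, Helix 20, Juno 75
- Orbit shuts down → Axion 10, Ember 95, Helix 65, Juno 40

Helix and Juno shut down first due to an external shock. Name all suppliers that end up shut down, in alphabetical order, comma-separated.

Round 1 — Helix, Juno shut down (initial).
  Axion: +25+30 → 55 < 70
  Borealis: +85+90 → 175 ≥ 120
  Ember: +90 → 90 < 110
  Ionix: +75 → 75 ≥ 70
  Kestrel: +90 → 90 ≥ 40
Round 2 — Borealis, Ionix, Kestrel shut down.
  Delta: +50 → 50 < 70
  Ember: +65 → 155 ≥ 110
  Galeon: +55 → 55 < 70
  Lumen: +30 → 30 < 110
Round 3 — Ember shuts down.
  Galeon: +60 → 115 ≥ 70
  Orbit: +90 → 90 ≥ 80
Round 4 — Galeon, Orbit shut down.
  Axion: +70+10 → 135 ≥ 70
  Delta: +30 → 80 ≥ 70
Round 5 — Axion, Delta shut down.
No further shutdowns.

Axion, Borealis, Delta, Ember, Galeon, Helix, Ionix, Juno, Kestrel, Orbit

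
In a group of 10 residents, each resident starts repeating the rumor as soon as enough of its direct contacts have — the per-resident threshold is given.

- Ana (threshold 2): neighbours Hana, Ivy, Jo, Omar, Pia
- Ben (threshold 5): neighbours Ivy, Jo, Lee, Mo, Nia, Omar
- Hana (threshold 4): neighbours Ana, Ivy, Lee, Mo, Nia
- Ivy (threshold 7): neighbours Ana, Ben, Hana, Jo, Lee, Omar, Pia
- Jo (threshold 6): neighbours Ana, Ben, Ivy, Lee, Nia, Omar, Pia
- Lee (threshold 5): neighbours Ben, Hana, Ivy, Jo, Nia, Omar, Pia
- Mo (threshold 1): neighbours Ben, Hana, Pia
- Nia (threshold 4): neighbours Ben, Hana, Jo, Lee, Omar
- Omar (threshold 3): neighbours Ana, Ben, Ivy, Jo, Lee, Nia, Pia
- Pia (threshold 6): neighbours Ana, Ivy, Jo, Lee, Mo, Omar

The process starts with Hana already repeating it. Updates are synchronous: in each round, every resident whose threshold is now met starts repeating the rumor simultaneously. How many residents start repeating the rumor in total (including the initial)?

Round 1 — Hana starts repeating the rumor (initial).
Round 2 — checking thresholds:
  Ana: 1 of 5 neighbours < 2, not yet.
  Ivy: 1 of 7 neighbours < 7, not yet.
  Lee: 1 of 7 neighbours < 5, not yet.
  Mo: 1 of 3 neighbours ≥ 1, starts repeating the rumor.
  Nia: 1 of 5 neighbours < 4, not yet.
Round 3 — no new spreads; cascade stops.

2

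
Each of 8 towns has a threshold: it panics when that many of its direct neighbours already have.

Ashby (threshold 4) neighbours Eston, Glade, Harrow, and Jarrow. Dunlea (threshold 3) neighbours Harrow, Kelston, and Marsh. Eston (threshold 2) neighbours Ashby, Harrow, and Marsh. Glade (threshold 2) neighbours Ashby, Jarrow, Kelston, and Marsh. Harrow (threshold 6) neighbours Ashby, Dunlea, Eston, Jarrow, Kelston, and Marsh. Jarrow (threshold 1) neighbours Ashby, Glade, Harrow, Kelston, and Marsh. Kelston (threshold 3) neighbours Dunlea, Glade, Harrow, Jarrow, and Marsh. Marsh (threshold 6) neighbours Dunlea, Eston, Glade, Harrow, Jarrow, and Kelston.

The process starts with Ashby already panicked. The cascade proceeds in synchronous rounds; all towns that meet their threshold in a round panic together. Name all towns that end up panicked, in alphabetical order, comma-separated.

Ashby, Glade, Jarrow

Round 1 — Ashby panics (initial).
Round 2 — checking thresholds:
  Eston: 1 of 3 neighbours < 2, below threshold.
  Glade: 1 of 4 neighbours < 2, below threshold.
  Harrow: 1 of 6 neighbours < 6, below threshold.
  Jarrow: 1 of 5 neighbours ≥ 1, panics.
Round 3 — checking thresholds:
  Eston: 1 of 3 neighbours < 2, below threshold.
  Glade: 2 of 4 neighbours ≥ 2, panics.
  Harrow: 2 of 6 neighbours < 6, below threshold.
  Kelston: 1 of 5 neighbours < 3, below threshold.
  Marsh: 1 of 6 neighbours < 6, below threshold.
Round 4 — no new panics; cascade stops.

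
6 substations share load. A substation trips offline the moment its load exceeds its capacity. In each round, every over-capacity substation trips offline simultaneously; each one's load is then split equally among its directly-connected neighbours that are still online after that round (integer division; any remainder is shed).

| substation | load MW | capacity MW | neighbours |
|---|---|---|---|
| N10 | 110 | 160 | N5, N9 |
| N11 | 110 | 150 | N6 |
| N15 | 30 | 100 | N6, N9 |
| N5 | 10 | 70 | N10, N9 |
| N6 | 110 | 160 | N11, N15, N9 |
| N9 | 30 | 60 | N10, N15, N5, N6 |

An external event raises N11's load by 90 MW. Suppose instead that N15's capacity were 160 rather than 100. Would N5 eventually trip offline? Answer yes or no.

With N15's capacity at 160:
Round 1 — N11 at 200 > 150. N11 trips offline.
  N11 sheds 200 MW to N6: 200 each.
    N6: 110+200 = 310 > 160
Round 2 — N6 trips offline.
  N6 sheds 310 MW to N15, N9: 155 each.
    N15: 30+155 = 185 > 160
    N9: 30+155 = 185 > 60
Round 3 — N15, N9 trip offline.
  N15 sheds 185 MW: no online neighbours, lost.
  N9 sheds 185 MW to N10, N5: 92 each (1 lost).
    N10: 110+92 = 202 > 160
    N5: 10+92 = 102 > 70
Round 4 — N10, N5 trip offline.
  N10 sheds 202 MW: no online neighbours, lost.
  N5 sheds 102 MW: no online neighbours, lost.
No further trips.

yes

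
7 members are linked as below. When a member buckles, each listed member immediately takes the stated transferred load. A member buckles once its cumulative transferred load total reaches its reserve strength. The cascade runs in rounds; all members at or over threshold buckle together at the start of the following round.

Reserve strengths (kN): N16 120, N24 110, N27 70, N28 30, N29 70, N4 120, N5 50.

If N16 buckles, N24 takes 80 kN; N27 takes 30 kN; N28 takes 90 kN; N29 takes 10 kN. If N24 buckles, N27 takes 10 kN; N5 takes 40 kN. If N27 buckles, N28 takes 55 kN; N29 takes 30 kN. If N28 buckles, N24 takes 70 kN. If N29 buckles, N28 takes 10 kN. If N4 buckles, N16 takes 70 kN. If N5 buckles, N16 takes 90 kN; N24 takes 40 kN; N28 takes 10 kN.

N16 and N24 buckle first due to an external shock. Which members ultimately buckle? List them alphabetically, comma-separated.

Round 1 — N16, N24 buckle (initial).
  N27: +30+10 → 40 < 70
  N28: +90 → 90 ≥ 30
  N29: +10 → 10 < 70
  N5: +40 → 40 < 50
Round 2 — N28 buckles.
No further bucklings.

N16, N24, N28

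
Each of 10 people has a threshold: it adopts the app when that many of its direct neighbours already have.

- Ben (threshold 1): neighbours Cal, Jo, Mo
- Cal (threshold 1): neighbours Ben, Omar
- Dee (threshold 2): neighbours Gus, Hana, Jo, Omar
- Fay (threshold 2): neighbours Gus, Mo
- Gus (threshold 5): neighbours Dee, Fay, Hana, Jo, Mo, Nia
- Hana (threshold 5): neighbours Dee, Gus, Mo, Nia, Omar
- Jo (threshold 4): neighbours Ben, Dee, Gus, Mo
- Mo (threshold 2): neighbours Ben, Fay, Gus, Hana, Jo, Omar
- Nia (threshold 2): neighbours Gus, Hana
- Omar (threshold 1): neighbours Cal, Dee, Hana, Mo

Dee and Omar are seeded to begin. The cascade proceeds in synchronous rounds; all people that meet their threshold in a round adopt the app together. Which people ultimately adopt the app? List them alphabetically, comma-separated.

Ben, Cal, Dee, Mo, Omar

Round 1 — Dee, Omar adopt the app (initial).
Round 2 — checking thresholds:
  Cal: 1 of 2 neighbours ≥ 1, adopts the app.
  Gus: 1 of 6 neighbours < 5, below threshold.
  Hana: 2 of 5 neighbours < 5, below threshold.
  Jo: 1 of 4 neighbours < 4, below threshold.
  Mo: 1 of 6 neighbours < 2, below threshold.
Round 3 — checking thresholds:
  Ben: 1 of 3 neighbours ≥ 1, adopts the app.
  Gus: 1 of 6 neighbours < 5, below threshold.
  Hana: 2 of 5 neighbours < 5, below threshold.
  Jo: 1 of 4 neighbours < 4, below threshold.
  Mo: 1 of 6 neighbours < 2, below threshold.
Round 4 — checking thresholds:
  Gus: 1 of 6 neighbours < 5, below threshold.
  Hana: 2 of 5 neighbours < 5, below threshold.
  Jo: 2 of 4 neighbours < 4, below threshold.
  Mo: 2 of 6 neighbours ≥ 2, adopts the app.
Round 5 — no new adoptions; cascade stops.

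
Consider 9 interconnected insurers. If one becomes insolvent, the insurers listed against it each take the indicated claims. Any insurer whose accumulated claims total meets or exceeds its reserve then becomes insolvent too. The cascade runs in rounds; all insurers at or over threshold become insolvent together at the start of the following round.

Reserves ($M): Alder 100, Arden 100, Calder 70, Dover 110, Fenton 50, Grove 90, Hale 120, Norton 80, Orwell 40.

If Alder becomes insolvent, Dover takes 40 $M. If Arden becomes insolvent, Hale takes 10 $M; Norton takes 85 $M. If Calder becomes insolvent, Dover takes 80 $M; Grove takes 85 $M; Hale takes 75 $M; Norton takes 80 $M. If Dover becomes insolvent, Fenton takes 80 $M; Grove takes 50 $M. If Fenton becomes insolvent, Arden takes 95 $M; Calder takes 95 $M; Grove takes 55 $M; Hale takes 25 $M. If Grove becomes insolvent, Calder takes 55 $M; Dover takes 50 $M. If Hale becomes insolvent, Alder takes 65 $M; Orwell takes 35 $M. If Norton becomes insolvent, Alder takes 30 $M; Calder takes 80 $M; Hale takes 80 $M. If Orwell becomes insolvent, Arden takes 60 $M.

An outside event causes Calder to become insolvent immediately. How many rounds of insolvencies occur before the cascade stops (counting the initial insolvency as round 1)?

Round 1 — Calder becomes insolvent (initial).
  Dover: +80 → 80 < 110
  Grove: +85 → 85 < 90
  Hale: +75 → 75 < 120
  Norton: +80 → 80 ≥ 80
Round 2 — Norton becomes insolvent.
  Alder: +30 → 30 < 100
  Hale: +80 → 155 ≥ 120
Round 3 — Hale becomes insolvent.
  Alder: +65 → 95 < 100
  Orwell: +35 → 35 < 40
No further insolvencies.

3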